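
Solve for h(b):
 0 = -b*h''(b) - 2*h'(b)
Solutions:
 h(b) = C1 + C2/b


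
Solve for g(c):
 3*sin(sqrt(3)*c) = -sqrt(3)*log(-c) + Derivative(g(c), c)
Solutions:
 g(c) = C1 + sqrt(3)*c*(log(-c) - 1) - sqrt(3)*cos(sqrt(3)*c)


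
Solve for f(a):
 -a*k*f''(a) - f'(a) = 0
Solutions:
 f(a) = C1 + a^(((re(k) - 1)*re(k) + im(k)^2)/(re(k)^2 + im(k)^2))*(C2*sin(log(a)*Abs(im(k))/(re(k)^2 + im(k)^2)) + C3*cos(log(a)*im(k)/(re(k)^2 + im(k)^2)))


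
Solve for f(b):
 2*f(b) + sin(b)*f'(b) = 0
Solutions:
 f(b) = C1*(cos(b) + 1)/(cos(b) - 1)


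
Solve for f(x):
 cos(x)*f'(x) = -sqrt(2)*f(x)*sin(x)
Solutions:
 f(x) = C1*cos(x)^(sqrt(2))


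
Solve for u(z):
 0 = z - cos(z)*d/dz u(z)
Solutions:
 u(z) = C1 + Integral(z/cos(z), z)


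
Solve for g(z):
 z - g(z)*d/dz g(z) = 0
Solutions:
 g(z) = -sqrt(C1 + z^2)
 g(z) = sqrt(C1 + z^2)


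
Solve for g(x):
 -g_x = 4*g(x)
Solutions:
 g(x) = C1*exp(-4*x)


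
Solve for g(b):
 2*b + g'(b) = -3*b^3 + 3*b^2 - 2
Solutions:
 g(b) = C1 - 3*b^4/4 + b^3 - b^2 - 2*b


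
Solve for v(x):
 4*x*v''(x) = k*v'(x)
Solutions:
 v(x) = C1 + x^(re(k)/4 + 1)*(C2*sin(log(x)*Abs(im(k))/4) + C3*cos(log(x)*im(k)/4))


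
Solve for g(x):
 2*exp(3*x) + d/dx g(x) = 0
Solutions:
 g(x) = C1 - 2*exp(3*x)/3


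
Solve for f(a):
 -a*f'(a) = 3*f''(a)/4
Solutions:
 f(a) = C1 + C2*erf(sqrt(6)*a/3)


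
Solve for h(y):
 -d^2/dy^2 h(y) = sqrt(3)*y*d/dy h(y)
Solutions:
 h(y) = C1 + C2*erf(sqrt(2)*3^(1/4)*y/2)


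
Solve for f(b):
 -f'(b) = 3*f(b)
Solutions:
 f(b) = C1*exp(-3*b)


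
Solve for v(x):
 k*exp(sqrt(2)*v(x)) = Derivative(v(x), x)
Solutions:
 v(x) = sqrt(2)*(2*log(-1/(C1 + k*x)) - log(2))/4


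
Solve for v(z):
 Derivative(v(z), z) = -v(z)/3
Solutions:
 v(z) = C1*exp(-z/3)


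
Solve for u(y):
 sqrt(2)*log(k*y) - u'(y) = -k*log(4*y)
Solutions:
 u(y) = C1 + y*(k + sqrt(2))*log(y) + y*(-k + 2*k*log(2) + sqrt(2)*log(k) - sqrt(2))


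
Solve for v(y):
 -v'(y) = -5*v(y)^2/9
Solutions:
 v(y) = -9/(C1 + 5*y)


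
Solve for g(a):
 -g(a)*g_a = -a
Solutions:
 g(a) = -sqrt(C1 + a^2)
 g(a) = sqrt(C1 + a^2)


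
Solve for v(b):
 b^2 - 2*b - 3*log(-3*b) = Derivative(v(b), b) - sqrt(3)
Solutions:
 v(b) = C1 + b^3/3 - b^2 - 3*b*log(-b) + b*(-3*log(3) + sqrt(3) + 3)


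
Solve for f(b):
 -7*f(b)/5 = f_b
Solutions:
 f(b) = C1*exp(-7*b/5)


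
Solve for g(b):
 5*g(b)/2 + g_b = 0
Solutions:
 g(b) = C1*exp(-5*b/2)


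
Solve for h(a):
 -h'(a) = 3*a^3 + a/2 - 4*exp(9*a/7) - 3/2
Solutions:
 h(a) = C1 - 3*a^4/4 - a^2/4 + 3*a/2 + 28*exp(9*a/7)/9


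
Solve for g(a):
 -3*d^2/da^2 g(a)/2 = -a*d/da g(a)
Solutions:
 g(a) = C1 + C2*erfi(sqrt(3)*a/3)


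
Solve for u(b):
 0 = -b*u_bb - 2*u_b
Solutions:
 u(b) = C1 + C2/b


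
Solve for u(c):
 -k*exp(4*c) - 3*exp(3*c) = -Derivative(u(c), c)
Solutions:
 u(c) = C1 + k*exp(4*c)/4 + exp(3*c)


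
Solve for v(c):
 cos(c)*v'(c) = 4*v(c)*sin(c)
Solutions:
 v(c) = C1/cos(c)^4


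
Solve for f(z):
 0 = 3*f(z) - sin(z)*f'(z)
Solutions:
 f(z) = C1*(cos(z) - 1)^(3/2)/(cos(z) + 1)^(3/2)


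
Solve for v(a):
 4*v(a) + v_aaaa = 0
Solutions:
 v(a) = (C1*sin(a) + C2*cos(a))*exp(-a) + (C3*sin(a) + C4*cos(a))*exp(a)


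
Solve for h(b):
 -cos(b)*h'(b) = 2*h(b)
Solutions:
 h(b) = C1*(sin(b) - 1)/(sin(b) + 1)


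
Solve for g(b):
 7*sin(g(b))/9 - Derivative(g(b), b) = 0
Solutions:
 -7*b/9 + log(cos(g(b)) - 1)/2 - log(cos(g(b)) + 1)/2 = C1


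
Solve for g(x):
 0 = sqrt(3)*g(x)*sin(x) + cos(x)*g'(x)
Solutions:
 g(x) = C1*cos(x)^(sqrt(3))


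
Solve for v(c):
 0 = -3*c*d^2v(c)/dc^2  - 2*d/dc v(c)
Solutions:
 v(c) = C1 + C2*c^(1/3)


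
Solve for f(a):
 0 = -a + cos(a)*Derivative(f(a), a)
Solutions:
 f(a) = C1 + Integral(a/cos(a), a)


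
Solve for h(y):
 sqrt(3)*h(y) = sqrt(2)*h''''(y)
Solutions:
 h(y) = C1*exp(-2^(7/8)*3^(1/8)*y/2) + C2*exp(2^(7/8)*3^(1/8)*y/2) + C3*sin(2^(7/8)*3^(1/8)*y/2) + C4*cos(2^(7/8)*3^(1/8)*y/2)


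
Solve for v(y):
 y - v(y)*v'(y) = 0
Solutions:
 v(y) = -sqrt(C1 + y^2)
 v(y) = sqrt(C1 + y^2)


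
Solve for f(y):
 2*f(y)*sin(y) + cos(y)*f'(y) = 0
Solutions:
 f(y) = C1*cos(y)^2


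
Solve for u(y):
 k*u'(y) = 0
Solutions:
 u(y) = C1


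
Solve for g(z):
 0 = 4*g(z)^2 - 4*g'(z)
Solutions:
 g(z) = -1/(C1 + z)


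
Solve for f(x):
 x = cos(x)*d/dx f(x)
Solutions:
 f(x) = C1 + Integral(x/cos(x), x)


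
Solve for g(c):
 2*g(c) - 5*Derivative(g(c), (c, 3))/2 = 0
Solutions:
 g(c) = C3*exp(10^(2/3)*c/5) + (C1*sin(10^(2/3)*sqrt(3)*c/10) + C2*cos(10^(2/3)*sqrt(3)*c/10))*exp(-10^(2/3)*c/10)


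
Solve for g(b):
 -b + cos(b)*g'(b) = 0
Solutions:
 g(b) = C1 + Integral(b/cos(b), b)


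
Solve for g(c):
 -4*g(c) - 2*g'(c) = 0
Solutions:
 g(c) = C1*exp(-2*c)


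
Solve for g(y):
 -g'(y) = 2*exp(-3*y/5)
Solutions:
 g(y) = C1 + 10*exp(-3*y/5)/3


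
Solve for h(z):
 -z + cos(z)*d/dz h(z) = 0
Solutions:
 h(z) = C1 + Integral(z/cos(z), z)


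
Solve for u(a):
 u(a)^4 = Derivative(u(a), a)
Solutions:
 u(a) = (-1/(C1 + 3*a))^(1/3)
 u(a) = (-1/(C1 + a))^(1/3)*(-3^(2/3) - 3*3^(1/6)*I)/6
 u(a) = (-1/(C1 + a))^(1/3)*(-3^(2/3) + 3*3^(1/6)*I)/6


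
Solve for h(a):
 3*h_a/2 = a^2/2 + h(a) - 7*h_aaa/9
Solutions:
 h(a) = C1*exp(42^(1/3)*a*(-3^(1/3)*(14 + sqrt(322))^(1/3) + 3*14^(1/3)/(14 + sqrt(322))^(1/3))/28)*sin(3*14^(1/3)*3^(1/6)*a*(14^(1/3)*3^(2/3)/(14 + sqrt(322))^(1/3) + (14 + sqrt(322))^(1/3))/28) + C2*exp(42^(1/3)*a*(-3^(1/3)*(14 + sqrt(322))^(1/3) + 3*14^(1/3)/(14 + sqrt(322))^(1/3))/28)*cos(3*14^(1/3)*3^(1/6)*a*(14^(1/3)*3^(2/3)/(14 + sqrt(322))^(1/3) + (14 + sqrt(322))^(1/3))/28) + C3*exp(-42^(1/3)*a*(-3^(1/3)*(14 + sqrt(322))^(1/3) + 3*14^(1/3)/(14 + sqrt(322))^(1/3))/14) - a^2/2 - 3*a/2 - 9/4


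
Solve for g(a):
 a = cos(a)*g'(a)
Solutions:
 g(a) = C1 + Integral(a/cos(a), a)


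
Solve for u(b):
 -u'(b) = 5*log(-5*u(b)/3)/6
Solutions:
 6*Integral(1/(log(-_y) - log(3) + log(5)), (_y, u(b)))/5 = C1 - b


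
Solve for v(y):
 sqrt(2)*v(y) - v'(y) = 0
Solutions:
 v(y) = C1*exp(sqrt(2)*y)


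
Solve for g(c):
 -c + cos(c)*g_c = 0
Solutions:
 g(c) = C1 + Integral(c/cos(c), c)


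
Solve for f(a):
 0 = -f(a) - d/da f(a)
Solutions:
 f(a) = C1*exp(-a)


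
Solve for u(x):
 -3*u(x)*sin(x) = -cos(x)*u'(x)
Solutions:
 u(x) = C1/cos(x)^3


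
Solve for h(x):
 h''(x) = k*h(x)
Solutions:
 h(x) = C1*exp(-sqrt(k)*x) + C2*exp(sqrt(k)*x)


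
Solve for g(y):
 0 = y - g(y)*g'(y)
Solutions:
 g(y) = -sqrt(C1 + y^2)
 g(y) = sqrt(C1 + y^2)


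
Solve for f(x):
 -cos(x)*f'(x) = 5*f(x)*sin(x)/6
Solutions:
 f(x) = C1*cos(x)^(5/6)


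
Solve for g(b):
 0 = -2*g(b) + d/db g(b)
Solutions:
 g(b) = C1*exp(2*b)


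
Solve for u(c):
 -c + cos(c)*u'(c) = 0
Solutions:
 u(c) = C1 + Integral(c/cos(c), c)


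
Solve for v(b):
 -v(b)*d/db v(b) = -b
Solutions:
 v(b) = -sqrt(C1 + b^2)
 v(b) = sqrt(C1 + b^2)


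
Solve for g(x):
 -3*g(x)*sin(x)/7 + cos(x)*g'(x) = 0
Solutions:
 g(x) = C1/cos(x)^(3/7)


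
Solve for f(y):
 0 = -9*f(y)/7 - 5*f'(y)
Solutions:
 f(y) = C1*exp(-9*y/35)


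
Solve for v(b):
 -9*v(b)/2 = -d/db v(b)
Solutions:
 v(b) = C1*exp(9*b/2)


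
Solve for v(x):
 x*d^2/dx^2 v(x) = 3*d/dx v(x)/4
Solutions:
 v(x) = C1 + C2*x^(7/4)


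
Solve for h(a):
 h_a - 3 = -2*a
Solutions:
 h(a) = C1 - a^2 + 3*a


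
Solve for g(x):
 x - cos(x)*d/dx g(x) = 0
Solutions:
 g(x) = C1 + Integral(x/cos(x), x)


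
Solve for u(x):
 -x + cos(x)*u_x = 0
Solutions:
 u(x) = C1 + Integral(x/cos(x), x)


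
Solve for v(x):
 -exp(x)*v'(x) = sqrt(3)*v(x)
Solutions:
 v(x) = C1*exp(sqrt(3)*exp(-x))


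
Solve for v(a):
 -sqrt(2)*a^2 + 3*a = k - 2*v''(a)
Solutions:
 v(a) = C1 + C2*a + sqrt(2)*a^4/24 - a^3/4 + a^2*k/4


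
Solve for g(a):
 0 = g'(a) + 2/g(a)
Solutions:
 g(a) = -sqrt(C1 - 4*a)
 g(a) = sqrt(C1 - 4*a)


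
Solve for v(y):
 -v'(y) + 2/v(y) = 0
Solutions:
 v(y) = -sqrt(C1 + 4*y)
 v(y) = sqrt(C1 + 4*y)


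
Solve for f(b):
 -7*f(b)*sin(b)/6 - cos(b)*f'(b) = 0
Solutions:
 f(b) = C1*cos(b)^(7/6)


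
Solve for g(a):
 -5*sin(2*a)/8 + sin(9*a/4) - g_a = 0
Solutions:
 g(a) = C1 + 5*cos(2*a)/16 - 4*cos(9*a/4)/9


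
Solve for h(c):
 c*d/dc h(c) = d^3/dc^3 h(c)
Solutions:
 h(c) = C1 + Integral(C2*airyai(c) + C3*airybi(c), c)


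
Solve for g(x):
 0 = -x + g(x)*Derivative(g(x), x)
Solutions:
 g(x) = -sqrt(C1 + x^2)
 g(x) = sqrt(C1 + x^2)


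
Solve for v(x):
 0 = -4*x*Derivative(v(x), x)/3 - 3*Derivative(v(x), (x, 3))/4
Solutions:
 v(x) = C1 + Integral(C2*airyai(-2*6^(1/3)*x/3) + C3*airybi(-2*6^(1/3)*x/3), x)


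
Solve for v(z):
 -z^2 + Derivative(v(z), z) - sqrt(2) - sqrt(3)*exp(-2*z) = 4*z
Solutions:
 v(z) = C1 + z^3/3 + 2*z^2 + sqrt(2)*z - sqrt(3)*exp(-2*z)/2


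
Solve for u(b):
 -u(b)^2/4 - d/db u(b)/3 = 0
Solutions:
 u(b) = 4/(C1 + 3*b)


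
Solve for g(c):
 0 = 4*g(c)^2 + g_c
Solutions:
 g(c) = 1/(C1 + 4*c)


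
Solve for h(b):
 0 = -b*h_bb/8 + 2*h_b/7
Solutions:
 h(b) = C1 + C2*b^(23/7)


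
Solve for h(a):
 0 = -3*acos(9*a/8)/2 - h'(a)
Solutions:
 h(a) = C1 - 3*a*acos(9*a/8)/2 + sqrt(64 - 81*a^2)/6


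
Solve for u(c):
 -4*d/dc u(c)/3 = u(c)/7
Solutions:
 u(c) = C1*exp(-3*c/28)


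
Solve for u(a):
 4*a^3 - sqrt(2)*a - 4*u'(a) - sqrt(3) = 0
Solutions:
 u(a) = C1 + a^4/4 - sqrt(2)*a^2/8 - sqrt(3)*a/4


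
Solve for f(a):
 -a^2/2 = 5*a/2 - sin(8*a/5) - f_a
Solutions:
 f(a) = C1 + a^3/6 + 5*a^2/4 + 5*cos(8*a/5)/8


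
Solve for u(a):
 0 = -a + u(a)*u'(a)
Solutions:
 u(a) = -sqrt(C1 + a^2)
 u(a) = sqrt(C1 + a^2)


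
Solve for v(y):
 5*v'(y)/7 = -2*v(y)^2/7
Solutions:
 v(y) = 5/(C1 + 2*y)


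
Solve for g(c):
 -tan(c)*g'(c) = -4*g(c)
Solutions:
 g(c) = C1*sin(c)^4


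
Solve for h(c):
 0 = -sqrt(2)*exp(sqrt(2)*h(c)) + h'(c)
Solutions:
 h(c) = sqrt(2)*(2*log(-1/(C1 + sqrt(2)*c)) - log(2))/4


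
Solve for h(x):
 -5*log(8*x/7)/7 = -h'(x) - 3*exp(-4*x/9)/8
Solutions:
 h(x) = C1 + 5*x*log(x)/7 + 5*x*(-log(7) - 1 + 3*log(2))/7 + 27*exp(-4*x/9)/32


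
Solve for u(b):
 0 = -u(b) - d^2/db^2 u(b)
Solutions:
 u(b) = C1*sin(b) + C2*cos(b)


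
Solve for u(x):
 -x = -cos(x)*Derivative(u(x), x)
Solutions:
 u(x) = C1 + Integral(x/cos(x), x)


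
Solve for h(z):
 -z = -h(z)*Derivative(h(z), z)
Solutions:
 h(z) = -sqrt(C1 + z^2)
 h(z) = sqrt(C1 + z^2)


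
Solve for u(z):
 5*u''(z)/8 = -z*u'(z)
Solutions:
 u(z) = C1 + C2*erf(2*sqrt(5)*z/5)


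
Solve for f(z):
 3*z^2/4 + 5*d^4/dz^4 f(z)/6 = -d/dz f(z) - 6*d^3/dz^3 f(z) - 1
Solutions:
 f(z) = C1 + C2*exp(z*(-24 + 48*3^(2/3)/(5*sqrt(1177) + 601)^(1/3) + 3^(1/3)*(5*sqrt(1177) + 601)^(1/3))/10)*sin(3^(1/6)*z*(-3^(2/3)*(5*sqrt(1177) + 601)^(1/3) + 144/(5*sqrt(1177) + 601)^(1/3))/10) + C3*exp(z*(-24 + 48*3^(2/3)/(5*sqrt(1177) + 601)^(1/3) + 3^(1/3)*(5*sqrt(1177) + 601)^(1/3))/10)*cos(3^(1/6)*z*(-3^(2/3)*(5*sqrt(1177) + 601)^(1/3) + 144/(5*sqrt(1177) + 601)^(1/3))/10) + C4*exp(-z*(48*3^(2/3)/(5*sqrt(1177) + 601)^(1/3) + 12 + 3^(1/3)*(5*sqrt(1177) + 601)^(1/3))/5) - z^3/4 + 8*z


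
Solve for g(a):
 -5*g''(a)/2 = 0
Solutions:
 g(a) = C1 + C2*a


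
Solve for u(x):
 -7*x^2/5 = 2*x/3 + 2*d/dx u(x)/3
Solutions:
 u(x) = C1 - 7*x^3/10 - x^2/2


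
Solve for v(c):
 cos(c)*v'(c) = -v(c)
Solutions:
 v(c) = C1*sqrt(sin(c) - 1)/sqrt(sin(c) + 1)


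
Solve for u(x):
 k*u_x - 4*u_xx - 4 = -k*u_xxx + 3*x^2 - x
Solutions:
 u(x) = C1 + C2*exp(x*(2 - sqrt(4 - k^2))/k) + C3*exp(x*(sqrt(4 - k^2) + 2)/k) + x^3/k - x^2/(2*k) - 2*x/k + 12*x^2/k^2 - 4*x/k^2 + 96*x/k^3


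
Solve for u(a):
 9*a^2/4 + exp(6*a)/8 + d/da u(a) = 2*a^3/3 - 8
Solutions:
 u(a) = C1 + a^4/6 - 3*a^3/4 - 8*a - exp(6*a)/48


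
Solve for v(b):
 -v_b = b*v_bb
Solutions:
 v(b) = C1 + C2*log(b)


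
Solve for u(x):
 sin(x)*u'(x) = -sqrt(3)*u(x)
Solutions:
 u(x) = C1*(cos(x) + 1)^(sqrt(3)/2)/(cos(x) - 1)^(sqrt(3)/2)


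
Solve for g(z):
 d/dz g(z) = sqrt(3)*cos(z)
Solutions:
 g(z) = C1 + sqrt(3)*sin(z)


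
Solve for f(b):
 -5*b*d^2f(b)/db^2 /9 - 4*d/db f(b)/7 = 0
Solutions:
 f(b) = C1 + C2/b^(1/35)


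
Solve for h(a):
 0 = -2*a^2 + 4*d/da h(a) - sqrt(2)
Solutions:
 h(a) = C1 + a^3/6 + sqrt(2)*a/4


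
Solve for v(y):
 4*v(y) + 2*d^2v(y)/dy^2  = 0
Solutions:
 v(y) = C1*sin(sqrt(2)*y) + C2*cos(sqrt(2)*y)


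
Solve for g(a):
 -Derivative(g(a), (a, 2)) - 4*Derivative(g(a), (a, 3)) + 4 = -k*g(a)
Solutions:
 g(a) = C1*exp(-a*((-216*k + sqrt((1 - 216*k)^2 - 1) + 1)^(1/3) + 1 + (-216*k + sqrt((1 - 216*k)^2 - 1) + 1)^(-1/3))/12) + C2*exp(a*((-216*k + sqrt((1 - 216*k)^2 - 1) + 1)^(1/3) - sqrt(3)*I*(-216*k + sqrt((1 - 216*k)^2 - 1) + 1)^(1/3) - 2 - 4/((-1 + sqrt(3)*I)*(-216*k + sqrt((1 - 216*k)^2 - 1) + 1)^(1/3)))/24) + C3*exp(a*((-216*k + sqrt((1 - 216*k)^2 - 1) + 1)^(1/3) + sqrt(3)*I*(-216*k + sqrt((1 - 216*k)^2 - 1) + 1)^(1/3) - 2 + 4/((1 + sqrt(3)*I)*(-216*k + sqrt((1 - 216*k)^2 - 1) + 1)^(1/3)))/24) - 4/k


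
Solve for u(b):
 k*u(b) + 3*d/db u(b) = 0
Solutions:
 u(b) = C1*exp(-b*k/3)


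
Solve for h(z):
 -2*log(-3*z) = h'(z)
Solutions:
 h(z) = C1 - 2*z*log(-z) + 2*z*(1 - log(3))


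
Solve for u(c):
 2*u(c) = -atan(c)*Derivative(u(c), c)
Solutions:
 u(c) = C1*exp(-2*Integral(1/atan(c), c))


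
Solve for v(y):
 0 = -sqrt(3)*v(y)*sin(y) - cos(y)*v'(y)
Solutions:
 v(y) = C1*cos(y)^(sqrt(3))


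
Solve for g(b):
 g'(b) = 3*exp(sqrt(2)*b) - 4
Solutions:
 g(b) = C1 - 4*b + 3*sqrt(2)*exp(sqrt(2)*b)/2


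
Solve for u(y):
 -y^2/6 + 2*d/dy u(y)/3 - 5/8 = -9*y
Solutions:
 u(y) = C1 + y^3/12 - 27*y^2/4 + 15*y/16


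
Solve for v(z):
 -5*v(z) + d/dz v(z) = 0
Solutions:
 v(z) = C1*exp(5*z)


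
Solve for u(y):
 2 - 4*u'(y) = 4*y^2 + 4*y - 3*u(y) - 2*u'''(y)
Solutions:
 u(y) = C1*exp(6^(1/3)*y*(4*6^(1/3)/(sqrt(345) + 27)^(1/3) + (sqrt(345) + 27)^(1/3))/12)*sin(2^(1/3)*3^(1/6)*y*(-3^(2/3)*(sqrt(345) + 27)^(1/3)/12 + 2^(1/3)/(sqrt(345) + 27)^(1/3))) + C2*exp(6^(1/3)*y*(4*6^(1/3)/(sqrt(345) + 27)^(1/3) + (sqrt(345) + 27)^(1/3))/12)*cos(2^(1/3)*3^(1/6)*y*(-3^(2/3)*(sqrt(345) + 27)^(1/3)/12 + 2^(1/3)/(sqrt(345) + 27)^(1/3))) + C3*exp(-6^(1/3)*y*(4*6^(1/3)/(sqrt(345) + 27)^(1/3) + (sqrt(345) + 27)^(1/3))/6) + 4*y^2/3 + 44*y/9 + 158/27


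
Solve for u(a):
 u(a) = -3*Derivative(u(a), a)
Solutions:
 u(a) = C1*exp(-a/3)


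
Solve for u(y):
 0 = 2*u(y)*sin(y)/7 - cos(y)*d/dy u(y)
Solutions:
 u(y) = C1/cos(y)^(2/7)


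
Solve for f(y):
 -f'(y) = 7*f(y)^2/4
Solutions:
 f(y) = 4/(C1 + 7*y)


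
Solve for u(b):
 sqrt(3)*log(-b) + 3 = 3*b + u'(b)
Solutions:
 u(b) = C1 - 3*b^2/2 + sqrt(3)*b*log(-b) + b*(3 - sqrt(3))


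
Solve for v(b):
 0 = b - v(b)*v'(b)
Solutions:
 v(b) = -sqrt(C1 + b^2)
 v(b) = sqrt(C1 + b^2)


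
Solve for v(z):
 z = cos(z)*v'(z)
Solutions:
 v(z) = C1 + Integral(z/cos(z), z)


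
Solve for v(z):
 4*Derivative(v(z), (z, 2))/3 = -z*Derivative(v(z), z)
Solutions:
 v(z) = C1 + C2*erf(sqrt(6)*z/4)


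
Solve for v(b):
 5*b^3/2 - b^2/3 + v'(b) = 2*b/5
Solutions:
 v(b) = C1 - 5*b^4/8 + b^3/9 + b^2/5


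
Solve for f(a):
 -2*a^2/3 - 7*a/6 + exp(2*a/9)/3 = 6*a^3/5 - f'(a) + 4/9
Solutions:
 f(a) = C1 + 3*a^4/10 + 2*a^3/9 + 7*a^2/12 + 4*a/9 - 3*exp(2*a/9)/2


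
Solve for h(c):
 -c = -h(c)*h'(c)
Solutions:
 h(c) = -sqrt(C1 + c^2)
 h(c) = sqrt(C1 + c^2)


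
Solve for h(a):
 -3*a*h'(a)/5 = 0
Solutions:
 h(a) = C1


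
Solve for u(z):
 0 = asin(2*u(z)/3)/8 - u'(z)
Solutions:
 Integral(1/asin(2*_y/3), (_y, u(z))) = C1 + z/8


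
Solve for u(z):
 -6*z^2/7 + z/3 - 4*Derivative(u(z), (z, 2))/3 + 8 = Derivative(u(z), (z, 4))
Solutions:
 u(z) = C1 + C2*z + C3*sin(2*sqrt(3)*z/3) + C4*cos(2*sqrt(3)*z/3) - 3*z^4/56 + z^3/24 + 195*z^2/56


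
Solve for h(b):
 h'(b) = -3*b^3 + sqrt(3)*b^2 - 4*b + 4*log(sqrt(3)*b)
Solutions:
 h(b) = C1 - 3*b^4/4 + sqrt(3)*b^3/3 - 2*b^2 + 4*b*log(b) - 4*b + b*log(9)


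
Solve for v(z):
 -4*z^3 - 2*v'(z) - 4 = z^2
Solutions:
 v(z) = C1 - z^4/2 - z^3/6 - 2*z


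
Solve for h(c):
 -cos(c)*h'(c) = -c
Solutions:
 h(c) = C1 + Integral(c/cos(c), c)


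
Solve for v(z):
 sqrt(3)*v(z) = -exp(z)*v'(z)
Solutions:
 v(z) = C1*exp(sqrt(3)*exp(-z))


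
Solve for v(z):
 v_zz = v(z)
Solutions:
 v(z) = C1*exp(-z) + C2*exp(z)


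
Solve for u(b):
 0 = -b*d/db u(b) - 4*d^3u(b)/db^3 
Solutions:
 u(b) = C1 + Integral(C2*airyai(-2^(1/3)*b/2) + C3*airybi(-2^(1/3)*b/2), b)


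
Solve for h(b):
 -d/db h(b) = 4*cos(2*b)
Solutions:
 h(b) = C1 - 2*sin(2*b)


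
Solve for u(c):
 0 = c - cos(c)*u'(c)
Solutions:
 u(c) = C1 + Integral(c/cos(c), c)


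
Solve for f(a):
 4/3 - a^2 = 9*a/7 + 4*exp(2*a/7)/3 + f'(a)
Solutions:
 f(a) = C1 - a^3/3 - 9*a^2/14 + 4*a/3 - 14*exp(2*a/7)/3


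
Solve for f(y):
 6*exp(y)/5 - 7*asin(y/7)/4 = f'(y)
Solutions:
 f(y) = C1 - 7*y*asin(y/7)/4 - 7*sqrt(49 - y^2)/4 + 6*exp(y)/5


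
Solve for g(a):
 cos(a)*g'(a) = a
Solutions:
 g(a) = C1 + Integral(a/cos(a), a)


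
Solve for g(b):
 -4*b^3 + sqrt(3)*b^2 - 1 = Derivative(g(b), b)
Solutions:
 g(b) = C1 - b^4 + sqrt(3)*b^3/3 - b


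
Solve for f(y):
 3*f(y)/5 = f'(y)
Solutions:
 f(y) = C1*exp(3*y/5)


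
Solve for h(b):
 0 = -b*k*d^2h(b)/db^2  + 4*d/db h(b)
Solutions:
 h(b) = C1 + b^(((re(k) + 4)*re(k) + im(k)^2)/(re(k)^2 + im(k)^2))*(C2*sin(4*log(b)*Abs(im(k))/(re(k)^2 + im(k)^2)) + C3*cos(4*log(b)*im(k)/(re(k)^2 + im(k)^2)))


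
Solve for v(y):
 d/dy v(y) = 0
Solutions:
 v(y) = C1


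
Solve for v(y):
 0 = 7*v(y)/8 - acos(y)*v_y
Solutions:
 v(y) = C1*exp(7*Integral(1/acos(y), y)/8)


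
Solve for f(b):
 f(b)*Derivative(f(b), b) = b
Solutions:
 f(b) = -sqrt(C1 + b^2)
 f(b) = sqrt(C1 + b^2)


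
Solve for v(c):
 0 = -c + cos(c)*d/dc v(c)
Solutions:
 v(c) = C1 + Integral(c/cos(c), c)


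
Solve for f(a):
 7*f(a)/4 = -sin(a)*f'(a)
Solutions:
 f(a) = C1*(cos(a) + 1)^(7/8)/(cos(a) - 1)^(7/8)


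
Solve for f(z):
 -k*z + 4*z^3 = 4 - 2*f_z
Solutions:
 f(z) = C1 + k*z^2/4 - z^4/2 + 2*z


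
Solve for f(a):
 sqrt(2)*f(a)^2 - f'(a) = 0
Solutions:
 f(a) = -1/(C1 + sqrt(2)*a)


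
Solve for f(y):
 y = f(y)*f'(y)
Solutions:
 f(y) = -sqrt(C1 + y^2)
 f(y) = sqrt(C1 + y^2)


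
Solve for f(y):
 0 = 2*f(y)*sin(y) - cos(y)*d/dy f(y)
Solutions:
 f(y) = C1/cos(y)^2


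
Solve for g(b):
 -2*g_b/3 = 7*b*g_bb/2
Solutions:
 g(b) = C1 + C2*b^(17/21)


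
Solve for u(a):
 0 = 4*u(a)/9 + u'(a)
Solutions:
 u(a) = C1*exp(-4*a/9)


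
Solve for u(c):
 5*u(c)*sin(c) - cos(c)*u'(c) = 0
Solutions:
 u(c) = C1/cos(c)^5


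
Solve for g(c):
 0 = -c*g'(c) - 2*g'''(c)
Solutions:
 g(c) = C1 + Integral(C2*airyai(-2^(2/3)*c/2) + C3*airybi(-2^(2/3)*c/2), c)


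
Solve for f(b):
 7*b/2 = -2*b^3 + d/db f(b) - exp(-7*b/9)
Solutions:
 f(b) = C1 + b^4/2 + 7*b^2/4 - 9*exp(-7*b/9)/7


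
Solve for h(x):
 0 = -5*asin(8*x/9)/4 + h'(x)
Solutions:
 h(x) = C1 + 5*x*asin(8*x/9)/4 + 5*sqrt(81 - 64*x^2)/32


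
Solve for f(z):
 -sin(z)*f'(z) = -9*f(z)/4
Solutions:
 f(z) = C1*(cos(z) - 1)^(9/8)/(cos(z) + 1)^(9/8)


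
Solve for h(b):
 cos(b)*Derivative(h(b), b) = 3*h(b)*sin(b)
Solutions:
 h(b) = C1/cos(b)^3


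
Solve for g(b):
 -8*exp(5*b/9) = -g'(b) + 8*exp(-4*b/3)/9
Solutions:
 g(b) = C1 + 72*exp(5*b/9)/5 - 2*exp(-4*b/3)/3


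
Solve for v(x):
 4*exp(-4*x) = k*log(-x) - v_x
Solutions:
 v(x) = C1 + k*x*log(-x) - k*x + exp(-4*x)


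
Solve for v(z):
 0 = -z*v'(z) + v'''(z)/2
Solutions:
 v(z) = C1 + Integral(C2*airyai(2^(1/3)*z) + C3*airybi(2^(1/3)*z), z)


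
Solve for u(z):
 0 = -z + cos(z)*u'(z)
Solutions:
 u(z) = C1 + Integral(z/cos(z), z)


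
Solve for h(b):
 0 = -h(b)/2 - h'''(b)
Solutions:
 h(b) = C3*exp(-2^(2/3)*b/2) + (C1*sin(2^(2/3)*sqrt(3)*b/4) + C2*cos(2^(2/3)*sqrt(3)*b/4))*exp(2^(2/3)*b/4)


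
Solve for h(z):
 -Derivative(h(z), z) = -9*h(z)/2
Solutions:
 h(z) = C1*exp(9*z/2)


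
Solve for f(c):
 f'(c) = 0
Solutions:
 f(c) = C1


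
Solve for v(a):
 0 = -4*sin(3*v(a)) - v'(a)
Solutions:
 v(a) = -acos((-C1 - exp(24*a))/(C1 - exp(24*a)))/3 + 2*pi/3
 v(a) = acos((-C1 - exp(24*a))/(C1 - exp(24*a)))/3


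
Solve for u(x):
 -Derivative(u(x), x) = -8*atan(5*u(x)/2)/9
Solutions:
 Integral(1/atan(5*_y/2), (_y, u(x))) = C1 + 8*x/9


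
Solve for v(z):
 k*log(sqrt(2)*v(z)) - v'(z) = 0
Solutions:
 Integral(1/(2*log(_y) + log(2)), (_y, v(z))) = C1 + k*z/2


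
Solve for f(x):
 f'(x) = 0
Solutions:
 f(x) = C1


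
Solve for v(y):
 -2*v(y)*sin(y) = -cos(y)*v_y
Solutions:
 v(y) = C1/cos(y)^2


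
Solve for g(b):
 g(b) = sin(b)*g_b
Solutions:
 g(b) = C1*sqrt(cos(b) - 1)/sqrt(cos(b) + 1)


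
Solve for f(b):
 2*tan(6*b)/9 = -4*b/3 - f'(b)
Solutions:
 f(b) = C1 - 2*b^2/3 + log(cos(6*b))/27


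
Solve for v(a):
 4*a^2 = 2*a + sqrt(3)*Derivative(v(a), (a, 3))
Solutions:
 v(a) = C1 + C2*a + C3*a^2 + sqrt(3)*a^5/45 - sqrt(3)*a^4/36


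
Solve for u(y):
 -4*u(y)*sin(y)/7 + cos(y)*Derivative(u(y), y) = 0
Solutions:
 u(y) = C1/cos(y)^(4/7)


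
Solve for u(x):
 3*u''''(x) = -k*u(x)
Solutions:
 u(x) = C1*exp(-3^(3/4)*x*(-k)^(1/4)/3) + C2*exp(3^(3/4)*x*(-k)^(1/4)/3) + C3*exp(-3^(3/4)*I*x*(-k)^(1/4)/3) + C4*exp(3^(3/4)*I*x*(-k)^(1/4)/3)


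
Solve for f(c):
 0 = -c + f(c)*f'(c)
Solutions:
 f(c) = -sqrt(C1 + c^2)
 f(c) = sqrt(C1 + c^2)


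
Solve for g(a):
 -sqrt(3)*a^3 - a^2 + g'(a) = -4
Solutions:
 g(a) = C1 + sqrt(3)*a^4/4 + a^3/3 - 4*a


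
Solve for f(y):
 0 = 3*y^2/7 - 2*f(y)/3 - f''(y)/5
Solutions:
 f(y) = C1*sin(sqrt(30)*y/3) + C2*cos(sqrt(30)*y/3) + 9*y^2/14 - 27/70


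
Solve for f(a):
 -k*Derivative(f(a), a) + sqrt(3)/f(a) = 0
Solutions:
 f(a) = -sqrt(C1 + 2*sqrt(3)*a/k)
 f(a) = sqrt(C1 + 2*sqrt(3)*a/k)


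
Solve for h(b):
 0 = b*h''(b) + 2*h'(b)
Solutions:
 h(b) = C1 + C2/b


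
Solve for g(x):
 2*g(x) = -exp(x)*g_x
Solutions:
 g(x) = C1*exp(2*exp(-x))


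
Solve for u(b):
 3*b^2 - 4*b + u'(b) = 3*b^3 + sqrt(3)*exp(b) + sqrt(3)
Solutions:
 u(b) = C1 + 3*b^4/4 - b^3 + 2*b^2 + sqrt(3)*b + sqrt(3)*exp(b)


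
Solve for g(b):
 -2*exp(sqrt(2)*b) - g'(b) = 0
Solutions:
 g(b) = C1 - sqrt(2)*exp(sqrt(2)*b)


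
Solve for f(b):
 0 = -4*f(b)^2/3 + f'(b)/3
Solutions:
 f(b) = -1/(C1 + 4*b)


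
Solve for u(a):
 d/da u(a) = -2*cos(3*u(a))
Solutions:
 u(a) = -asin((C1 + exp(12*a))/(C1 - exp(12*a)))/3 + pi/3
 u(a) = asin((C1 + exp(12*a))/(C1 - exp(12*a)))/3


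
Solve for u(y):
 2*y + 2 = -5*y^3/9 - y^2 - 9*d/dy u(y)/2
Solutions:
 u(y) = C1 - 5*y^4/162 - 2*y^3/27 - 2*y^2/9 - 4*y/9


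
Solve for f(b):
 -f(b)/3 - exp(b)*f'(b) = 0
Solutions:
 f(b) = C1*exp(exp(-b)/3)


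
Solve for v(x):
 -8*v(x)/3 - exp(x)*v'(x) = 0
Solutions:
 v(x) = C1*exp(8*exp(-x)/3)


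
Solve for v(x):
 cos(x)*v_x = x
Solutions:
 v(x) = C1 + Integral(x/cos(x), x)


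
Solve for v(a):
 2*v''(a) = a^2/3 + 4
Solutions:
 v(a) = C1 + C2*a + a^4/72 + a^2


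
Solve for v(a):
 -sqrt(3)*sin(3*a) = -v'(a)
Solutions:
 v(a) = C1 - sqrt(3)*cos(3*a)/3


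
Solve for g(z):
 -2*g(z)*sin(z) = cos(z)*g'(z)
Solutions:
 g(z) = C1*cos(z)^2


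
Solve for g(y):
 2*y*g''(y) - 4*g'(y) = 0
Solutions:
 g(y) = C1 + C2*y^3


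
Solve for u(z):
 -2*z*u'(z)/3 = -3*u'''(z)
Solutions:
 u(z) = C1 + Integral(C2*airyai(6^(1/3)*z/3) + C3*airybi(6^(1/3)*z/3), z)


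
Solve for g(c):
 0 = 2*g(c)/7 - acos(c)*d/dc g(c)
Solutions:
 g(c) = C1*exp(2*Integral(1/acos(c), c)/7)


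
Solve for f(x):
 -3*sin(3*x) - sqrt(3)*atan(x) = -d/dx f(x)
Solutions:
 f(x) = C1 + sqrt(3)*(x*atan(x) - log(x^2 + 1)/2) - cos(3*x)


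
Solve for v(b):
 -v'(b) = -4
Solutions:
 v(b) = C1 + 4*b


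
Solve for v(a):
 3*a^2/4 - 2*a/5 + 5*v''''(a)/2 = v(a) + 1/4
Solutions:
 v(a) = C1*exp(-2^(1/4)*5^(3/4)*a/5) + C2*exp(2^(1/4)*5^(3/4)*a/5) + C3*sin(2^(1/4)*5^(3/4)*a/5) + C4*cos(2^(1/4)*5^(3/4)*a/5) + 3*a^2/4 - 2*a/5 - 1/4


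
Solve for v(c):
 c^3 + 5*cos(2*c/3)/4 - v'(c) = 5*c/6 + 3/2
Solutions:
 v(c) = C1 + c^4/4 - 5*c^2/12 - 3*c/2 + 15*sin(2*c/3)/8


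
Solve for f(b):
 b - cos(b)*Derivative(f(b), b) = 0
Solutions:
 f(b) = C1 + Integral(b/cos(b), b)


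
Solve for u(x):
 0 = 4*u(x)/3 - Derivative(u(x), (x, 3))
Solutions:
 u(x) = C3*exp(6^(2/3)*x/3) + (C1*sin(2^(2/3)*3^(1/6)*x/2) + C2*cos(2^(2/3)*3^(1/6)*x/2))*exp(-6^(2/3)*x/6)


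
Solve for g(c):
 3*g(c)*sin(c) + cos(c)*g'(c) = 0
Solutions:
 g(c) = C1*cos(c)^3


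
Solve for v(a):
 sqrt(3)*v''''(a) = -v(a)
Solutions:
 v(a) = (C1*sin(sqrt(2)*3^(7/8)*a/6) + C2*cos(sqrt(2)*3^(7/8)*a/6))*exp(-sqrt(2)*3^(7/8)*a/6) + (C3*sin(sqrt(2)*3^(7/8)*a/6) + C4*cos(sqrt(2)*3^(7/8)*a/6))*exp(sqrt(2)*3^(7/8)*a/6)


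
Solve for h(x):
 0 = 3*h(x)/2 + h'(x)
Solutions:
 h(x) = C1*exp(-3*x/2)


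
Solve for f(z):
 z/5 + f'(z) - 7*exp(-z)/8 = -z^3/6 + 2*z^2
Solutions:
 f(z) = C1 - z^4/24 + 2*z^3/3 - z^2/10 - 7*exp(-z)/8


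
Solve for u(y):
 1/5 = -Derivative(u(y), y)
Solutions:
 u(y) = C1 - y/5


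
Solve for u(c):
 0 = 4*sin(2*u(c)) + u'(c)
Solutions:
 u(c) = pi - acos((-C1 - exp(16*c))/(C1 - exp(16*c)))/2
 u(c) = acos((-C1 - exp(16*c))/(C1 - exp(16*c)))/2


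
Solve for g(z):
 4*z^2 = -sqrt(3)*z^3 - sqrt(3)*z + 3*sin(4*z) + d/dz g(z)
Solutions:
 g(z) = C1 + sqrt(3)*z^4/4 + 4*z^3/3 + sqrt(3)*z^2/2 + 3*cos(4*z)/4


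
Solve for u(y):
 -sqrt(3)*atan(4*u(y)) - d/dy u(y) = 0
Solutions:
 Integral(1/atan(4*_y), (_y, u(y))) = C1 - sqrt(3)*y


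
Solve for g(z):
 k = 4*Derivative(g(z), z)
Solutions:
 g(z) = C1 + k*z/4


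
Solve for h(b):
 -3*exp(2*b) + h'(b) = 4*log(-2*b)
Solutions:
 h(b) = C1 + 4*b*log(-b) + 4*b*(-1 + log(2)) + 3*exp(2*b)/2


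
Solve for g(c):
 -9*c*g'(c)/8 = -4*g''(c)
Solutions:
 g(c) = C1 + C2*erfi(3*c/8)


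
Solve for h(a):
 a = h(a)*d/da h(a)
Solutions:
 h(a) = -sqrt(C1 + a^2)
 h(a) = sqrt(C1 + a^2)


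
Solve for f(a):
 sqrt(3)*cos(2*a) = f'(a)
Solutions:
 f(a) = C1 + sqrt(3)*sin(2*a)/2


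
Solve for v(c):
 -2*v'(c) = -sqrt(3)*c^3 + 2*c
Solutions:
 v(c) = C1 + sqrt(3)*c^4/8 - c^2/2


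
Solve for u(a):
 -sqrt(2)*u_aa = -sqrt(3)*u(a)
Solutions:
 u(a) = C1*exp(-2^(3/4)*3^(1/4)*a/2) + C2*exp(2^(3/4)*3^(1/4)*a/2)


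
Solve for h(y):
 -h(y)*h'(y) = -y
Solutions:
 h(y) = -sqrt(C1 + y^2)
 h(y) = sqrt(C1 + y^2)


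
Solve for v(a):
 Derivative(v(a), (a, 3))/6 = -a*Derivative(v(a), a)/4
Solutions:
 v(a) = C1 + Integral(C2*airyai(-2^(2/3)*3^(1/3)*a/2) + C3*airybi(-2^(2/3)*3^(1/3)*a/2), a)


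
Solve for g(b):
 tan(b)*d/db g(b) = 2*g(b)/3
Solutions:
 g(b) = C1*sin(b)^(2/3)


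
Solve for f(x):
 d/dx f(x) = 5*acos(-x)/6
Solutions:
 f(x) = C1 + 5*x*acos(-x)/6 + 5*sqrt(1 - x^2)/6


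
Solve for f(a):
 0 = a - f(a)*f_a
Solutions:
 f(a) = -sqrt(C1 + a^2)
 f(a) = sqrt(C1 + a^2)


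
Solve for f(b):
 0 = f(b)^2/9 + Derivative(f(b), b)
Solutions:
 f(b) = 9/(C1 + b)


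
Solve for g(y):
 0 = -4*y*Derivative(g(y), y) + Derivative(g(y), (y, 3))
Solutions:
 g(y) = C1 + Integral(C2*airyai(2^(2/3)*y) + C3*airybi(2^(2/3)*y), y)


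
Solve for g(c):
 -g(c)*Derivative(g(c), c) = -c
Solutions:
 g(c) = -sqrt(C1 + c^2)
 g(c) = sqrt(C1 + c^2)


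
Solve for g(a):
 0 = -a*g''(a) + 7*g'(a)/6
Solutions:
 g(a) = C1 + C2*a^(13/6)


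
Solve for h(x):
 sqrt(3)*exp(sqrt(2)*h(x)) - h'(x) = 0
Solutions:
 h(x) = sqrt(2)*(2*log(-1/(C1 + sqrt(3)*x)) - log(2))/4


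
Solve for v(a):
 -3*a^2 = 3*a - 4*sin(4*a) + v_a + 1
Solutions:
 v(a) = C1 - a^3 - 3*a^2/2 - a - cos(4*a)


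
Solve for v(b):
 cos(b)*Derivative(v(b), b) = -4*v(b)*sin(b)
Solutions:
 v(b) = C1*cos(b)^4


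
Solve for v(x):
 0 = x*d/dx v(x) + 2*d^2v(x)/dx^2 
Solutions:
 v(x) = C1 + C2*erf(x/2)


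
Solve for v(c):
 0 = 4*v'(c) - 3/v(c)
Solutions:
 v(c) = -sqrt(C1 + 6*c)/2
 v(c) = sqrt(C1 + 6*c)/2


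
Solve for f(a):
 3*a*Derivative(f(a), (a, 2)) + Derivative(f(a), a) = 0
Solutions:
 f(a) = C1 + C2*a^(2/3)


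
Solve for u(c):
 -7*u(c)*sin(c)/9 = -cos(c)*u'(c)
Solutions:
 u(c) = C1/cos(c)^(7/9)


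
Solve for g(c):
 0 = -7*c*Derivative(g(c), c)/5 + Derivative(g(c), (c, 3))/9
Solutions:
 g(c) = C1 + Integral(C2*airyai(5^(2/3)*63^(1/3)*c/5) + C3*airybi(5^(2/3)*63^(1/3)*c/5), c)


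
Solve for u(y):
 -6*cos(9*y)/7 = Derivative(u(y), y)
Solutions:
 u(y) = C1 - 2*sin(9*y)/21


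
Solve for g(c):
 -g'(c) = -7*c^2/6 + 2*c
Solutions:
 g(c) = C1 + 7*c^3/18 - c^2


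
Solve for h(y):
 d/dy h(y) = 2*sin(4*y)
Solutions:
 h(y) = C1 - cos(4*y)/2


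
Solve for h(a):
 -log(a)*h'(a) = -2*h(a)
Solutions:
 h(a) = C1*exp(2*li(a))


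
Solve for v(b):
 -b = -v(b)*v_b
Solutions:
 v(b) = -sqrt(C1 + b^2)
 v(b) = sqrt(C1 + b^2)


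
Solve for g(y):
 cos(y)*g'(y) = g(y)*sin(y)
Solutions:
 g(y) = C1/cos(y)


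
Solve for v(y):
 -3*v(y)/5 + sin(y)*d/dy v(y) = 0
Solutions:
 v(y) = C1*(cos(y) - 1)^(3/10)/(cos(y) + 1)^(3/10)


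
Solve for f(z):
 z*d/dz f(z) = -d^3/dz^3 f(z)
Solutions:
 f(z) = C1 + Integral(C2*airyai(-z) + C3*airybi(-z), z)


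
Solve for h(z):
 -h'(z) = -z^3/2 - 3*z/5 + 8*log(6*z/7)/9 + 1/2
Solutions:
 h(z) = C1 + z^4/8 + 3*z^2/10 - 8*z*log(z)/9 - 8*z*log(6)/9 + 7*z/18 + 8*z*log(7)/9


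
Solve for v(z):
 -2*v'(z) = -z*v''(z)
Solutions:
 v(z) = C1 + C2*z^3


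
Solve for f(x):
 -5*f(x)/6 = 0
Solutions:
 f(x) = 0


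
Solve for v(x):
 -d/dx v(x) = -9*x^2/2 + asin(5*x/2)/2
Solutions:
 v(x) = C1 + 3*x^3/2 - x*asin(5*x/2)/2 - sqrt(4 - 25*x^2)/10


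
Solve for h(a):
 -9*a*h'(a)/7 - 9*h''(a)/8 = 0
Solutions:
 h(a) = C1 + C2*erf(2*sqrt(7)*a/7)


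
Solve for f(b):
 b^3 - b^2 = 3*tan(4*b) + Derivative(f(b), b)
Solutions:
 f(b) = C1 + b^4/4 - b^3/3 + 3*log(cos(4*b))/4


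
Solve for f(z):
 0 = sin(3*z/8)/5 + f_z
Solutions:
 f(z) = C1 + 8*cos(3*z/8)/15


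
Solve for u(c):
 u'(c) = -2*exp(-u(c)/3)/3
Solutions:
 u(c) = 3*log(C1 - 2*c/9)


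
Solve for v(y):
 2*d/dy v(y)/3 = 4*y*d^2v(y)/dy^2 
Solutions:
 v(y) = C1 + C2*y^(7/6)


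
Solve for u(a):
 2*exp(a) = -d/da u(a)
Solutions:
 u(a) = C1 - 2*exp(a)


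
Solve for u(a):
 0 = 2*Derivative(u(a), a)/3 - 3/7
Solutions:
 u(a) = C1 + 9*a/14


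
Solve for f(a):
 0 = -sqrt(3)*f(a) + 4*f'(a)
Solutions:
 f(a) = C1*exp(sqrt(3)*a/4)


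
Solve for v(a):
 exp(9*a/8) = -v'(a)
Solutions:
 v(a) = C1 - 8*exp(9*a/8)/9


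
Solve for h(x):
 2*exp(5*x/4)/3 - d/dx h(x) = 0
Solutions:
 h(x) = C1 + 8*exp(5*x/4)/15


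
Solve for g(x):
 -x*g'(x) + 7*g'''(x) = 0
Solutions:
 g(x) = C1 + Integral(C2*airyai(7^(2/3)*x/7) + C3*airybi(7^(2/3)*x/7), x)


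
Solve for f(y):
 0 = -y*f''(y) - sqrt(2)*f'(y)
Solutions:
 f(y) = C1 + C2*y^(1 - sqrt(2))


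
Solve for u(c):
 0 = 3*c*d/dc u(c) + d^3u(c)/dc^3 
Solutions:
 u(c) = C1 + Integral(C2*airyai(-3^(1/3)*c) + C3*airybi(-3^(1/3)*c), c)


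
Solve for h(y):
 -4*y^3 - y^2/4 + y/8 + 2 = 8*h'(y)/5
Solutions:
 h(y) = C1 - 5*y^4/8 - 5*y^3/96 + 5*y^2/128 + 5*y/4


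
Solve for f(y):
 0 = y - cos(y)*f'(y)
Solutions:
 f(y) = C1 + Integral(y/cos(y), y)


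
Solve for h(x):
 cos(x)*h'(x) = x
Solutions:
 h(x) = C1 + Integral(x/cos(x), x)


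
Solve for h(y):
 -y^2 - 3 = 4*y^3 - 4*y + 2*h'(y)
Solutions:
 h(y) = C1 - y^4/2 - y^3/6 + y^2 - 3*y/2


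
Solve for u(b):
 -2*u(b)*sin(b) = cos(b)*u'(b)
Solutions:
 u(b) = C1*cos(b)^2


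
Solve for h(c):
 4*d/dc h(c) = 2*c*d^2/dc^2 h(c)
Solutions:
 h(c) = C1 + C2*c^3


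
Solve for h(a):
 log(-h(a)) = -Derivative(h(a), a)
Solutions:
 -li(-h(a)) = C1 - a


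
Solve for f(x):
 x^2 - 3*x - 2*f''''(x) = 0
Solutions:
 f(x) = C1 + C2*x + C3*x^2 + C4*x^3 + x^6/720 - x^5/80


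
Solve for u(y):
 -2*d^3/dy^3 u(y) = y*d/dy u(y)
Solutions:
 u(y) = C1 + Integral(C2*airyai(-2^(2/3)*y/2) + C3*airybi(-2^(2/3)*y/2), y)


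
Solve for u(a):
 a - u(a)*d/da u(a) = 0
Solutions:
 u(a) = -sqrt(C1 + a^2)
 u(a) = sqrt(C1 + a^2)


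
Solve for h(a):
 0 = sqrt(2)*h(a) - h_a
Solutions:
 h(a) = C1*exp(sqrt(2)*a)


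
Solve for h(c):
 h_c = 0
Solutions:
 h(c) = C1


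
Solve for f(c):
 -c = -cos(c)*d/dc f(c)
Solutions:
 f(c) = C1 + Integral(c/cos(c), c)


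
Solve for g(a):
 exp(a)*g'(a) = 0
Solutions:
 g(a) = C1


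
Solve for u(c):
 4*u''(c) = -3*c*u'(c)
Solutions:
 u(c) = C1 + C2*erf(sqrt(6)*c/4)


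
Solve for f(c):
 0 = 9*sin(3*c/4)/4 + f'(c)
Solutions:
 f(c) = C1 + 3*cos(3*c/4)


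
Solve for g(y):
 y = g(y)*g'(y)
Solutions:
 g(y) = -sqrt(C1 + y^2)
 g(y) = sqrt(C1 + y^2)


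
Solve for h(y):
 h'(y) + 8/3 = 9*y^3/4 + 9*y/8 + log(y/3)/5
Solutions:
 h(y) = C1 + 9*y^4/16 + 9*y^2/16 + y*log(y)/5 - 43*y/15 - y*log(3)/5


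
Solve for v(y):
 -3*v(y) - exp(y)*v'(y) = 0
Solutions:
 v(y) = C1*exp(3*exp(-y))


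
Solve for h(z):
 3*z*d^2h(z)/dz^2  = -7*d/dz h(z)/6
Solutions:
 h(z) = C1 + C2*z^(11/18)


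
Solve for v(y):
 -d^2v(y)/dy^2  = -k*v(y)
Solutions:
 v(y) = C1*exp(-sqrt(k)*y) + C2*exp(sqrt(k)*y)


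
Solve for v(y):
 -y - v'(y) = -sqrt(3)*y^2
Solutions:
 v(y) = C1 + sqrt(3)*y^3/3 - y^2/2


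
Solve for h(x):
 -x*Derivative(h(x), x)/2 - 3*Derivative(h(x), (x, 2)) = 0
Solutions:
 h(x) = C1 + C2*erf(sqrt(3)*x/6)


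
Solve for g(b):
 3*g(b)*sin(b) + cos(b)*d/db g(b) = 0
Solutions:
 g(b) = C1*cos(b)^3


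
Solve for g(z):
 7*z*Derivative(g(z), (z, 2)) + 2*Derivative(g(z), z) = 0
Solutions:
 g(z) = C1 + C2*z^(5/7)


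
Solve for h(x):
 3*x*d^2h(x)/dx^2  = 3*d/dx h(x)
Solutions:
 h(x) = C1 + C2*x^2


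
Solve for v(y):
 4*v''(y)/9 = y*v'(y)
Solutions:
 v(y) = C1 + C2*erfi(3*sqrt(2)*y/4)


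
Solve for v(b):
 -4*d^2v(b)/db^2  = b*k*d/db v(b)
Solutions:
 v(b) = Piecewise((-sqrt(2)*sqrt(pi)*C1*erf(sqrt(2)*b*sqrt(k)/4)/sqrt(k) - C2, (k > 0) | (k < 0)), (-C1*b - C2, True))


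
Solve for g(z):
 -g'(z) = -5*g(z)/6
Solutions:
 g(z) = C1*exp(5*z/6)


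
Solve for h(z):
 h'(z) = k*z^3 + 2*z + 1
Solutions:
 h(z) = C1 + k*z^4/4 + z^2 + z


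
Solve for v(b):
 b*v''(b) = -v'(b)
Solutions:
 v(b) = C1 + C2*log(b)


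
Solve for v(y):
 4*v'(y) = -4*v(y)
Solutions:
 v(y) = C1*exp(-y)


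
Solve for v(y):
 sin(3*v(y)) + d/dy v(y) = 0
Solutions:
 v(y) = -acos((-C1 - exp(6*y))/(C1 - exp(6*y)))/3 + 2*pi/3
 v(y) = acos((-C1 - exp(6*y))/(C1 - exp(6*y)))/3


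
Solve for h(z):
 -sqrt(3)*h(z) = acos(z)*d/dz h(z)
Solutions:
 h(z) = C1*exp(-sqrt(3)*Integral(1/acos(z), z))


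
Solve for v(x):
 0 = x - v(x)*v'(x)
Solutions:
 v(x) = -sqrt(C1 + x^2)
 v(x) = sqrt(C1 + x^2)


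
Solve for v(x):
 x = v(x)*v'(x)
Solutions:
 v(x) = -sqrt(C1 + x^2)
 v(x) = sqrt(C1 + x^2)


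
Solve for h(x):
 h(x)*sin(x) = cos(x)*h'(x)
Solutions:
 h(x) = C1/cos(x)


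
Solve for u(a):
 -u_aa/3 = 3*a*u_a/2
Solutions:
 u(a) = C1 + C2*erf(3*a/2)


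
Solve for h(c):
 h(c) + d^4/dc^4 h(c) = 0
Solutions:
 h(c) = (C1*sin(sqrt(2)*c/2) + C2*cos(sqrt(2)*c/2))*exp(-sqrt(2)*c/2) + (C3*sin(sqrt(2)*c/2) + C4*cos(sqrt(2)*c/2))*exp(sqrt(2)*c/2)


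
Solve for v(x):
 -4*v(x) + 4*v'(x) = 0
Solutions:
 v(x) = C1*exp(x)


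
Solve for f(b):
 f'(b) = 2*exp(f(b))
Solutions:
 f(b) = log(-1/(C1 + 2*b))


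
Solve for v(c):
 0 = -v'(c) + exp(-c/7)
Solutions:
 v(c) = C1 - 7*exp(-c/7)


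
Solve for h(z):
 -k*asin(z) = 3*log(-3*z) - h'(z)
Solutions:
 h(z) = C1 + k*(z*asin(z) + sqrt(1 - z^2)) + 3*z*log(-z) - 3*z + 3*z*log(3)


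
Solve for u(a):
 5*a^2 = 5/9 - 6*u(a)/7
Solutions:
 u(a) = 35/54 - 35*a^2/6


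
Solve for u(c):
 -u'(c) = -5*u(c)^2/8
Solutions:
 u(c) = -8/(C1 + 5*c)


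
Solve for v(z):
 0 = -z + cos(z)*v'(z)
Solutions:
 v(z) = C1 + Integral(z/cos(z), z)


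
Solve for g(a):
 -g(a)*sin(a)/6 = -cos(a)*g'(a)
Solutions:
 g(a) = C1/cos(a)^(1/6)


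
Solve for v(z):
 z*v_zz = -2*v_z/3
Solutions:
 v(z) = C1 + C2*z^(1/3)


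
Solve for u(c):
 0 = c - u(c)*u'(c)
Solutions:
 u(c) = -sqrt(C1 + c^2)
 u(c) = sqrt(C1 + c^2)


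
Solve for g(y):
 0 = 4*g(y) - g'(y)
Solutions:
 g(y) = C1*exp(4*y)


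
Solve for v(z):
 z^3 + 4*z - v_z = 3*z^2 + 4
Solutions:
 v(z) = C1 + z^4/4 - z^3 + 2*z^2 - 4*z


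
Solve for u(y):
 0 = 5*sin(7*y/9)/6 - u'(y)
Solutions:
 u(y) = C1 - 15*cos(7*y/9)/14


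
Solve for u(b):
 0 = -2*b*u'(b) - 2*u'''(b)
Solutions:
 u(b) = C1 + Integral(C2*airyai(-b) + C3*airybi(-b), b)


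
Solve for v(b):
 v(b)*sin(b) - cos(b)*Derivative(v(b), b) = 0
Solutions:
 v(b) = C1/cos(b)


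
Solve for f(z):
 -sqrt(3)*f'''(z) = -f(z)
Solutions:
 f(z) = C3*exp(3^(5/6)*z/3) + (C1*sin(3^(1/3)*z/2) + C2*cos(3^(1/3)*z/2))*exp(-3^(5/6)*z/6)


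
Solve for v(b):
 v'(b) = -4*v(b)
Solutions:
 v(b) = C1*exp(-4*b)


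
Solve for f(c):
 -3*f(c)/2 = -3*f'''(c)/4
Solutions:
 f(c) = C3*exp(2^(1/3)*c) + (C1*sin(2^(1/3)*sqrt(3)*c/2) + C2*cos(2^(1/3)*sqrt(3)*c/2))*exp(-2^(1/3)*c/2)


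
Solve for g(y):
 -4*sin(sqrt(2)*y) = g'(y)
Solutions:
 g(y) = C1 + 2*sqrt(2)*cos(sqrt(2)*y)


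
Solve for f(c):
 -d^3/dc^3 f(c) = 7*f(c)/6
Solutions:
 f(c) = C3*exp(-6^(2/3)*7^(1/3)*c/6) + (C1*sin(2^(2/3)*3^(1/6)*7^(1/3)*c/4) + C2*cos(2^(2/3)*3^(1/6)*7^(1/3)*c/4))*exp(6^(2/3)*7^(1/3)*c/12)


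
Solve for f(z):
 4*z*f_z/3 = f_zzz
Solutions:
 f(z) = C1 + Integral(C2*airyai(6^(2/3)*z/3) + C3*airybi(6^(2/3)*z/3), z)


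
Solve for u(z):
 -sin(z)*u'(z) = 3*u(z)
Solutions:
 u(z) = C1*(cos(z) + 1)^(3/2)/(cos(z) - 1)^(3/2)


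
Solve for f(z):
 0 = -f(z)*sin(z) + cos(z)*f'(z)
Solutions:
 f(z) = C1/cos(z)


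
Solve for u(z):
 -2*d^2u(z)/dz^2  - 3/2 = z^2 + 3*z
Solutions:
 u(z) = C1 + C2*z - z^4/24 - z^3/4 - 3*z^2/8


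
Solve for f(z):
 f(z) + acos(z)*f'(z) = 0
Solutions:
 f(z) = C1*exp(-Integral(1/acos(z), z))


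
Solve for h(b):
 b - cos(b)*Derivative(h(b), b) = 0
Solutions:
 h(b) = C1 + Integral(b/cos(b), b)


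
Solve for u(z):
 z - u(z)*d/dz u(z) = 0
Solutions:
 u(z) = -sqrt(C1 + z^2)
 u(z) = sqrt(C1 + z^2)


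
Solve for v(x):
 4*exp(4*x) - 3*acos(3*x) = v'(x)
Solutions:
 v(x) = C1 - 3*x*acos(3*x) + sqrt(1 - 9*x^2) + exp(4*x)


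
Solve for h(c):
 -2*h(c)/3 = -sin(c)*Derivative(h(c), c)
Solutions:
 h(c) = C1*(cos(c) - 1)^(1/3)/(cos(c) + 1)^(1/3)


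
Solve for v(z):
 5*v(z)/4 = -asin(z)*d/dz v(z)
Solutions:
 v(z) = C1*exp(-5*Integral(1/asin(z), z)/4)


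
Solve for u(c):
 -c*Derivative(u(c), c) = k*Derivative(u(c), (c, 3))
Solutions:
 u(c) = C1 + Integral(C2*airyai(c*(-1/k)^(1/3)) + C3*airybi(c*(-1/k)^(1/3)), c)


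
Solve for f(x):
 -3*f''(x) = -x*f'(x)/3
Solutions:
 f(x) = C1 + C2*erfi(sqrt(2)*x/6)


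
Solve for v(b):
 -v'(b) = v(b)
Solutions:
 v(b) = C1*exp(-b)
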